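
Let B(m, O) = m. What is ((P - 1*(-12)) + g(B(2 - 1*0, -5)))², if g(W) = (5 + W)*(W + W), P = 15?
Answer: 3025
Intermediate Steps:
g(W) = 2*W*(5 + W) (g(W) = (5 + W)*(2*W) = 2*W*(5 + W))
((P - 1*(-12)) + g(B(2 - 1*0, -5)))² = ((15 - 1*(-12)) + 2*(2 - 1*0)*(5 + (2 - 1*0)))² = ((15 + 12) + 2*(2 + 0)*(5 + (2 + 0)))² = (27 + 2*2*(5 + 2))² = (27 + 2*2*7)² = (27 + 28)² = 55² = 3025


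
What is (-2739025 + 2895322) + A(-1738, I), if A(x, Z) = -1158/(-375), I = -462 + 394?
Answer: 19537511/125 ≈ 1.5630e+5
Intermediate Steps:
I = -68
A(x, Z) = 386/125 (A(x, Z) = -1158*(-1/375) = 386/125)
(-2739025 + 2895322) + A(-1738, I) = (-2739025 + 2895322) + 386/125 = 156297 + 386/125 = 19537511/125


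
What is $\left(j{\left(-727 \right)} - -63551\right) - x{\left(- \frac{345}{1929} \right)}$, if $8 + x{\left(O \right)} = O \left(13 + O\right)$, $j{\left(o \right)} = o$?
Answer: $\frac{25978775628}{413449} \approx 62834.0$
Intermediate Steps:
$x{\left(O \right)} = -8 + O \left(13 + O\right)$
$\left(j{\left(-727 \right)} - -63551\right) - x{\left(- \frac{345}{1929} \right)} = \left(-727 - -63551\right) - \left(-8 + \left(- \frac{345}{1929}\right)^{2} + 13 \left(- \frac{345}{1929}\right)\right) = \left(-727 + 63551\right) - \left(-8 + \left(\left(-345\right) \frac{1}{1929}\right)^{2} + 13 \left(\left(-345\right) \frac{1}{1929}\right)\right) = 62824 - \left(-8 + \left(- \frac{115}{643}\right)^{2} + 13 \left(- \frac{115}{643}\right)\right) = 62824 - \left(-8 + \frac{13225}{413449} - \frac{1495}{643}\right) = 62824 - - \frac{4255652}{413449} = 62824 + \frac{4255652}{413449} = \frac{25978775628}{413449}$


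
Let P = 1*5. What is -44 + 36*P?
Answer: 136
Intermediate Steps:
P = 5
-44 + 36*P = -44 + 36*5 = -44 + 180 = 136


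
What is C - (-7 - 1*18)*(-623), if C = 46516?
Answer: 30941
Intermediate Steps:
C - (-7 - 1*18)*(-623) = 46516 - (-7 - 1*18)*(-623) = 46516 - (-7 - 18)*(-623) = 46516 - (-25)*(-623) = 46516 - 1*15575 = 46516 - 15575 = 30941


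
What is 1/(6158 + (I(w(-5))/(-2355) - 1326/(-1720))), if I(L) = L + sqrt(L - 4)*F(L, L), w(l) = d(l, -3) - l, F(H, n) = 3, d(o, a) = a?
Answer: 1010491600929540/6223385438882577793 + 209010960*I*sqrt(2)/6223385438882577793 ≈ 0.00016237 + 4.7496e-11*I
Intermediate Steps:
w(l) = -3 - l
I(L) = L + 3*sqrt(-4 + L) (I(L) = L + sqrt(L - 4)*3 = L + sqrt(-4 + L)*3 = L + 3*sqrt(-4 + L))
1/(6158 + (I(w(-5))/(-2355) - 1326/(-1720))) = 1/(6158 + (((-3 - 1*(-5)) + 3*sqrt(-4 + (-3 - 1*(-5))))/(-2355) - 1326/(-1720))) = 1/(6158 + (((-3 + 5) + 3*sqrt(-4 + (-3 + 5)))*(-1/2355) - 1326*(-1/1720))) = 1/(6158 + ((2 + 3*sqrt(-4 + 2))*(-1/2355) + 663/860)) = 1/(6158 + ((2 + 3*sqrt(-2))*(-1/2355) + 663/860)) = 1/(6158 + ((2 + 3*(I*sqrt(2)))*(-1/2355) + 663/860)) = 1/(6158 + ((2 + 3*I*sqrt(2))*(-1/2355) + 663/860)) = 1/(6158 + ((-2/2355 - I*sqrt(2)/785) + 663/860)) = 1/(6158 + (311929/405060 - I*sqrt(2)/785)) = 1/(2494671409/405060 - I*sqrt(2)/785)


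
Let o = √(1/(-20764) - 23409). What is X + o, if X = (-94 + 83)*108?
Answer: -1188 + I*√2523160700107/10382 ≈ -1188.0 + 153.0*I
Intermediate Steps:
X = -1188 (X = -11*108 = -1188)
o = I*√2523160700107/10382 (o = √(-1/20764 - 23409) = √(-486064477/20764) = I*√2523160700107/10382 ≈ 153.0*I)
X + o = -1188 + I*√2523160700107/10382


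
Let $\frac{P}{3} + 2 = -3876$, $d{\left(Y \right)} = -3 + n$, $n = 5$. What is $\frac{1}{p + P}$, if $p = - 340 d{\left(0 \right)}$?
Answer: $- \frac{1}{12314} \approx -8.1208 \cdot 10^{-5}$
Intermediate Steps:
$d{\left(Y \right)} = 2$ ($d{\left(Y \right)} = -3 + 5 = 2$)
$P = -11634$ ($P = -6 + 3 \left(-3876\right) = -6 - 11628 = -11634$)
$p = -680$ ($p = \left(-340\right) 2 = -680$)
$\frac{1}{p + P} = \frac{1}{-680 - 11634} = \frac{1}{-12314} = - \frac{1}{12314}$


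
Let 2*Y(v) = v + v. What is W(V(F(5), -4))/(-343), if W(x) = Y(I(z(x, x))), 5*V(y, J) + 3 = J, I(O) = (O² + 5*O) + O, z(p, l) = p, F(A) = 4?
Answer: 23/1225 ≈ 0.018776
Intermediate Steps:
I(O) = O² + 6*O
Y(v) = v (Y(v) = (v + v)/2 = (2*v)/2 = v)
V(y, J) = -⅗ + J/5
W(x) = x*(6 + x)
W(V(F(5), -4))/(-343) = ((-⅗ + (⅕)*(-4))*(6 + (-⅗ + (⅕)*(-4))))/(-343) = ((-⅗ - ⅘)*(6 + (-⅗ - ⅘)))*(-1/343) = -7*(6 - 7/5)/5*(-1/343) = -7/5*23/5*(-1/343) = -161/25*(-1/343) = 23/1225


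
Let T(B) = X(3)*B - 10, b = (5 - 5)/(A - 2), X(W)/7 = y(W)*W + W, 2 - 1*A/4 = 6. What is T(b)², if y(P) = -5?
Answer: 100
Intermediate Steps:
A = -16 (A = 8 - 4*6 = 8 - 24 = -16)
X(W) = -28*W (X(W) = 7*(-5*W + W) = 7*(-4*W) = -28*W)
b = 0 (b = (5 - 5)/(-16 - 2) = 0/(-18) = 0*(-1/18) = 0)
T(B) = -10 - 84*B (T(B) = (-28*3)*B - 10 = -84*B - 10 = -10 - 84*B)
T(b)² = (-10 - 84*0)² = (-10 + 0)² = (-10)² = 100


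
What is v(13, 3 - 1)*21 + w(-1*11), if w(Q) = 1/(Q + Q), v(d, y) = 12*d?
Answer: 72071/22 ≈ 3276.0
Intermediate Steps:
w(Q) = 1/(2*Q)
v(13, 3 - 1)*21 + w(-1*11) = (12*13)*21 + 1/(2*((-1*11))) = 156*21 + (½)/(-11) = 3276 + (½)*(-1/11) = 3276 - 1/22 = 72071/22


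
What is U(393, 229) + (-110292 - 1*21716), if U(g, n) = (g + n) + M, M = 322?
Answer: -131064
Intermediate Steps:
U(g, n) = 322 + g + n (U(g, n) = (g + n) + 322 = 322 + g + n)
U(393, 229) + (-110292 - 1*21716) = (322 + 393 + 229) + (-110292 - 1*21716) = 944 + (-110292 - 21716) = 944 - 132008 = -131064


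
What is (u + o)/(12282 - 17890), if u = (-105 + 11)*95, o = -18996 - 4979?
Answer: 32905/5608 ≈ 5.8675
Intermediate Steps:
o = -23975
u = -8930 (u = -94*95 = -8930)
(u + o)/(12282 - 17890) = (-8930 - 23975)/(12282 - 17890) = -32905/(-5608) = -32905*(-1/5608) = 32905/5608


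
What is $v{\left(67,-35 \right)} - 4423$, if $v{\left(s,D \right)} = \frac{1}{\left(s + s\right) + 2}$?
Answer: $- \frac{601527}{136} \approx -4423.0$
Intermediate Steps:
$v{\left(s,D \right)} = \frac{1}{2 + 2 s}$ ($v{\left(s,D \right)} = \frac{1}{2 s + 2} = \frac{1}{2 + 2 s}$)
$v{\left(67,-35 \right)} - 4423 = \frac{1}{2 \left(1 + 67\right)} - 4423 = \frac{1}{2 \cdot 68} - 4423 = \frac{1}{2} \cdot \frac{1}{68} - 4423 = \frac{1}{136} - 4423 = - \frac{601527}{136}$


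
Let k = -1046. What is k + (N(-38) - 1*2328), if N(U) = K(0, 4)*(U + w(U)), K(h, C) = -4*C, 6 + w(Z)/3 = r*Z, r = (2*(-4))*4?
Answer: -60846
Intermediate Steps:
r = -32 (r = -8*4 = -32)
w(Z) = -18 - 96*Z (w(Z) = -18 + 3*(-32*Z) = -18 - 96*Z)
N(U) = 288 + 1520*U (N(U) = (-4*4)*(U + (-18 - 96*U)) = -16*(-18 - 95*U) = 288 + 1520*U)
k + (N(-38) - 1*2328) = -1046 + ((288 + 1520*(-38)) - 1*2328) = -1046 + ((288 - 57760) - 2328) = -1046 + (-57472 - 2328) = -1046 - 59800 = -60846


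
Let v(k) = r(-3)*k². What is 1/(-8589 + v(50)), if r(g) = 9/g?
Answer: -1/16089 ≈ -6.2154e-5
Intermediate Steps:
v(k) = -3*k² (v(k) = (9/(-3))*k² = (9*(-⅓))*k² = -3*k²)
1/(-8589 + v(50)) = 1/(-8589 - 3*50²) = 1/(-8589 - 3*2500) = 1/(-8589 - 7500) = 1/(-16089) = -1/16089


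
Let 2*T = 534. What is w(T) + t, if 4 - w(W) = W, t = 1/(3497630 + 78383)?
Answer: -940491418/3576013 ≈ -263.00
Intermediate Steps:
t = 1/3576013 ≈ 2.7964e-7
T = 267 (T = (½)*534 = 267)
w(W) = 4 - W
w(T) + t = (4 - 1*267) + 1/3576013 = (4 - 267) + 1/3576013 = -263 + 1/3576013 = -940491418/3576013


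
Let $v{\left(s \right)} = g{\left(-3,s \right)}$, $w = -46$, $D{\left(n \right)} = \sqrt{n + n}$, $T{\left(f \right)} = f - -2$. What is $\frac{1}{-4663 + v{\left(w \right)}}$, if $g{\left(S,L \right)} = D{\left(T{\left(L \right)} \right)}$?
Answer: $- \frac{4663}{21743657} - \frac{2 i \sqrt{22}}{21743657} \approx -0.00021445 - 4.3143 \cdot 10^{-7} i$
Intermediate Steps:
$T{\left(f \right)} = 2 + f$ ($T{\left(f \right)} = f + 2 = 2 + f$)
$D{\left(n \right)} = \sqrt{2} \sqrt{n}$ ($D{\left(n \right)} = \sqrt{2 n} = \sqrt{2} \sqrt{n}$)
$g{\left(S,L \right)} = \sqrt{2} \sqrt{2 + L}$
$v{\left(s \right)} = \sqrt{4 + 2 s}$
$\frac{1}{-4663 + v{\left(w \right)}} = \frac{1}{-4663 + \sqrt{4 + 2 \left(-46\right)}} = \frac{1}{-4663 + \sqrt{4 - 92}} = \frac{1}{-4663 + \sqrt{-88}} = \frac{1}{-4663 + 2 i \sqrt{22}}$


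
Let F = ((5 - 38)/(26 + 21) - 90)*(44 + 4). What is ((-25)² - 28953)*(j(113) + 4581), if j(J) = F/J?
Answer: -683414897976/5311 ≈ -1.2868e+8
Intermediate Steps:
F = -204624/47 (F = (-33/47 - 90)*48 = -4263/47*48 = -204624/47 ≈ -4353.7)
j(J) = -204624/(47*J)
((-25)² - 28953)*(j(113) + 4581) = ((-25)² - 28953)*(-204624/47/113 + 4581) = (625 - 28953)*(-204624/47*1/113 + 4581) = -28328*(-204624/5311 + 4581) = -28328*24125067/5311 = -683414897976/5311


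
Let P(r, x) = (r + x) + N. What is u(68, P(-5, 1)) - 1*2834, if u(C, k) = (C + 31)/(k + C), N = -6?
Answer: -164273/58 ≈ -2832.3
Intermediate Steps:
P(r, x) = -6 + r + x (P(r, x) = (r + x) - 6 = -6 + r + x)
u(C, k) = (31 + C)/(C + k)
u(68, P(-5, 1)) - 1*2834 = (31 + 68)/(68 + (-6 - 5 + 1)) - 1*2834 = 99/(68 - 10) - 2834 = 99/58 - 2834 = -164273/58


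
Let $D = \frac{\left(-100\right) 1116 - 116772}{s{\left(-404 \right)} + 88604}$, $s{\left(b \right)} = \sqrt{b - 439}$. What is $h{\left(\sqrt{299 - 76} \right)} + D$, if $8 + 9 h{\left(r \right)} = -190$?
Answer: $\frac{2 \left(- 11 \sqrt{843} + 1088830 i\right)}{\sqrt{843} - 88604 i} \approx -24.577 + 0.0008446 i$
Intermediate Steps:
$s{\left(b \right)} = \sqrt{-439 + b}$
$h{\left(r \right)} = -22$ ($h{\left(r \right)} = - \frac{8}{9} + \frac{1}{9} \left(-190\right) = - \frac{8}{9} - \frac{190}{9} = -22$)
$D = - \frac{228372}{88604 + i \sqrt{843}}$ ($D = \frac{\left(-100\right) 1116 - 116772}{\sqrt{-439 - 404} + 88604} = \frac{-111600 - 116772}{\sqrt{-843} + 88604} = - \frac{228372}{i \sqrt{843} + 88604} = - \frac{228372}{88604 + i \sqrt{843}} \approx -2.5774 + 0.0008446 i$)
$h{\left(\sqrt{299 - 76} \right)} + D = -22 - \left(\frac{20234672688}{7850669659} - \frac{228372 i \sqrt{843}}{7850669659}\right) = - \frac{192949405186}{7850669659} + \frac{228372 i \sqrt{843}}{7850669659}$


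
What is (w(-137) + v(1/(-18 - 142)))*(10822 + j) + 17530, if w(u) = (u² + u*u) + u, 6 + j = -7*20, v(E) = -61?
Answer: 398659370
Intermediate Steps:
j = -146 (j = -6 - 7*20 = -6 - 140 = -146)
w(u) = u + 2*u² (w(u) = (u² + u²) + u = 2*u² + u = u + 2*u²)
(w(-137) + v(1/(-18 - 142)))*(10822 + j) + 17530 = (-137*(1 + 2*(-137)) - 61)*(10822 - 146) + 17530 = (-137*(1 - 274) - 61)*10676 + 17530 = (-137*(-273) - 61)*10676 + 17530 = (37401 - 61)*10676 + 17530 = 37340*10676 + 17530 = 398641840 + 17530 = 398659370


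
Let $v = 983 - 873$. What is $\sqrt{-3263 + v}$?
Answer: $i \sqrt{3153} \approx 56.152 i$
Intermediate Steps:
$v = 110$ ($v = 983 - 873 = 110$)
$\sqrt{-3263 + v} = \sqrt{-3263 + 110} = \sqrt{-3153} = i \sqrt{3153}$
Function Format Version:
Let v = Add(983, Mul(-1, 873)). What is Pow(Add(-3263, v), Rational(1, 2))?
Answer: Mul(I, Pow(3153, Rational(1, 2))) ≈ Mul(56.152, I)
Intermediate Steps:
v = 110 (v = Add(983, -873) = 110)
Pow(Add(-3263, v), Rational(1, 2)) = Pow(Add(-3263, 110), Rational(1, 2)) = Pow(-3153, Rational(1, 2)) = Mul(I, Pow(3153, Rational(1, 2)))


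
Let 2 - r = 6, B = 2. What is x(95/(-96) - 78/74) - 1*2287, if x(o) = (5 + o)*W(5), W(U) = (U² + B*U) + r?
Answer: -7797893/3552 ≈ -2195.4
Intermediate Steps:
r = -4 (r = 2 - 1*6 = 2 - 6 = -4)
W(U) = -4 + U² + 2*U (W(U) = (U² + 2*U) - 4 = -4 + U² + 2*U)
x(o) = 155 + 31*o (x(o) = (5 + o)*(-4 + 5² + 2*5) = (5 + o)*(-4 + 25 + 10) = (5 + o)*31 = 155 + 31*o)
x(95/(-96) - 78/74) - 1*2287 = (155 + 31*(95/(-96) - 78/74)) - 1*2287 = (155 + 31*(95*(-1/96) - 78*1/74)) - 2287 = (155 + 31*(-95/96 - 39/37)) - 2287 = (155 + 31*(-7259/3552)) - 2287 = (155 - 225029/3552) - 2287 = 325531/3552 - 2287 = -7797893/3552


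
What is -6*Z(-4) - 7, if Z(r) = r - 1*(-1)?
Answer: 11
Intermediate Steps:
Z(r) = 1 + r (Z(r) = r + 1 = 1 + r)
-6*Z(-4) - 7 = -6*(1 - 4) - 7 = -6*(-3) - 7 = 18 - 7 = 11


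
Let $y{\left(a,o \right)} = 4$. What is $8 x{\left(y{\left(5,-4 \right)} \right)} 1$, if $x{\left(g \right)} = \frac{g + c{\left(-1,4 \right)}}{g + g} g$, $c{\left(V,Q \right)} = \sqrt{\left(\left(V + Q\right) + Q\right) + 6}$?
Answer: $16 + 4 \sqrt{13} \approx 30.422$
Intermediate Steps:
$c{\left(V,Q \right)} = \sqrt{6 + V + 2 Q}$ ($c{\left(V,Q \right)} = \sqrt{\left(\left(Q + V\right) + Q\right) + 6} = \sqrt{\left(V + 2 Q\right) + 6} = \sqrt{6 + V + 2 Q}$)
$x{\left(g \right)} = \frac{g}{2} + \frac{\sqrt{13}}{2}$ ($x{\left(g \right)} = \frac{g + \sqrt{6 - 1 + 2 \cdot 4}}{g + g} g = \frac{g + \sqrt{6 - 1 + 8}}{2 g} g = \left(g + \sqrt{13}\right) \frac{1}{2 g} g = \frac{g + \sqrt{13}}{2 g} g = \frac{g}{2} + \frac{\sqrt{13}}{2}$)
$8 x{\left(y{\left(5,-4 \right)} \right)} 1 = 8 \left(\frac{1}{2} \cdot 4 + \frac{\sqrt{13}}{2}\right) 1 = 8 \left(2 + \frac{\sqrt{13}}{2}\right) 1 = \left(16 + 4 \sqrt{13}\right) 1 = 16 + 4 \sqrt{13}$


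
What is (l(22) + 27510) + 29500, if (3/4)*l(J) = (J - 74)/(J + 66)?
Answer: 1881304/33 ≈ 57009.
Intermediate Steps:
l(J) = 4*(-74 + J)/(3*(66 + J)) (l(J) = 4*((J - 74)/(J + 66))/3 = 4*((-74 + J)/(66 + J))/3 = 4*(-74 + J)/(3*(66 + J)))
(l(22) + 27510) + 29500 = (4*(-74 + 22)/(3*(66 + 22)) + 27510) + 29500 = ((4/3)*(-52)/88 + 27510) + 29500 = ((4/3)*(1/88)*(-52) + 27510) + 29500 = (-26/33 + 27510) + 29500 = 907804/33 + 29500 = 1881304/33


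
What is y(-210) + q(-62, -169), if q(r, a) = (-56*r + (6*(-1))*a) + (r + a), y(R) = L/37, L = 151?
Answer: 157586/37 ≈ 4259.1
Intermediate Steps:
y(R) = 151/37
q(r, a) = -55*r - 5*a (q(r, a) = (-56*r - 6*a) + (a + r) = -55*r - 5*a)
y(-210) + q(-62, -169) = 151/37 + (-55*(-62) - 5*(-169)) = 151/37 + (3410 + 845) = 151/37 + 4255 = 157586/37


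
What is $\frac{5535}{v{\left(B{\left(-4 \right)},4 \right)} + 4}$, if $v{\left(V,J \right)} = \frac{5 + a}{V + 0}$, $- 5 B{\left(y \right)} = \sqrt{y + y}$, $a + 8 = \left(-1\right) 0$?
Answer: $\frac{177120}{353} + \frac{166050 i \sqrt{2}}{353} \approx 501.76 + 665.24 i$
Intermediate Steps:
$a = -8$ ($a = -8 - 0 = -8 + 0 = -8$)
$B{\left(y \right)} = - \frac{\sqrt{2} \sqrt{y}}{5}$ ($B{\left(y \right)} = - \frac{\sqrt{y + y}}{5} = - \frac{\sqrt{2 y}}{5} = - \frac{\sqrt{2} \sqrt{y}}{5}$)
$v{\left(V,J \right)} = - \frac{3}{V}$ ($v{\left(V,J \right)} = \frac{5 - 8}{V + 0} = - \frac{3}{V}$)
$\frac{5535}{v{\left(B{\left(-4 \right)},4 \right)} + 4} = \frac{5535}{- \frac{3}{\left(- \frac{1}{5}\right) \sqrt{2} \sqrt{-4}} + 4} = \frac{5535}{- \frac{3}{\left(- \frac{1}{5}\right) \sqrt{2} \cdot 2 i} + 4} = \frac{5535}{- \frac{3}{\left(- \frac{2}{5}\right) i \sqrt{2}} + 4} = \frac{5535}{- 3 \frac{5 i \sqrt{2}}{4} + 4} = \frac{5535}{- \frac{15 i \sqrt{2}}{4} + 4} = \frac{5535}{4 - \frac{15 i \sqrt{2}}{4}}$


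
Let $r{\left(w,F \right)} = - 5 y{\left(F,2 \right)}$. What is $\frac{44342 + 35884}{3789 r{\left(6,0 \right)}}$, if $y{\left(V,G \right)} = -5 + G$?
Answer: $\frac{8914}{6315} \approx 1.4116$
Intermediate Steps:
$r{\left(w,F \right)} = 15$ ($r{\left(w,F \right)} = - 5 \left(-5 + 2\right) = \left(-5\right) \left(-3\right) = 15$)
$\frac{44342 + 35884}{3789 r{\left(6,0 \right)}} = \frac{44342 + 35884}{3789 \cdot 15} = \frac{80226}{56835} = 80226 \cdot \frac{1}{56835} = \frac{8914}{6315}$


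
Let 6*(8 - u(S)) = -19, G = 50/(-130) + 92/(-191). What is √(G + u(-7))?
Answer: √2286172590/14898 ≈ 3.2094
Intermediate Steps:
G = -2151/2483 (G = 50*(-1/130) + 92*(-1/191) = -5/13 - 92/191 = -2151/2483 ≈ -0.86629)
u(S) = 67/6 (u(S) = 8 - ⅙*(-19) = 8 + 19/6 = 67/6)
√(G + u(-7)) = √(-2151/2483 + 67/6) = √(153455/14898) = √2286172590/14898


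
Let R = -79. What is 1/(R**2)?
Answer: 1/6241 ≈ 0.00016023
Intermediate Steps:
1/(R**2) = 1/((-79)**2) = 1/6241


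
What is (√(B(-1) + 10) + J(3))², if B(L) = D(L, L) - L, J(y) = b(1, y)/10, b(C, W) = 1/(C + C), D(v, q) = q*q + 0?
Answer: 4801/400 + √3/5 ≈ 12.349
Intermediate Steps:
D(v, q) = q² (D(v, q) = q² + 0 = q²)
b(C, W) = 1/(2*C)
J(y) = 1/20 (J(y) = ((½)/1)/10 = ((½)*1)*(⅒) = (½)*(⅒) = 1/20)
B(L) = L² - L
(√(B(-1) + 10) + J(3))² = (√(-(-1 - 1) + 10) + 1/20)² = (√(-1*(-2) + 10) + 1/20)² = (√(2 + 10) + 1/20)² = (√12 + 1/20)² = (2*√3 + 1/20)² = (1/20 + 2*√3)²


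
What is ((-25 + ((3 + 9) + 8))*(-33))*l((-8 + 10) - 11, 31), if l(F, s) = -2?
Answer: -330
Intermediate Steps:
((-25 + ((3 + 9) + 8))*(-33))*l((-8 + 10) - 11, 31) = ((-25 + ((3 + 9) + 8))*(-33))*(-2) = ((-25 + (12 + 8))*(-33))*(-2) = ((-25 + 20)*(-33))*(-2) = -5*(-33)*(-2) = 165*(-2) = -330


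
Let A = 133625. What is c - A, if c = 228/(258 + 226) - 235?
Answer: -16197003/121 ≈ -1.3386e+5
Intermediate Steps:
c = -28378/121 (c = 228/484 - 235 = 228*(1/484) - 235 = 57/121 - 235 = -28378/121 ≈ -234.53)
c - A = -28378/121 - 1*133625 = -28378/121 - 133625 = -16197003/121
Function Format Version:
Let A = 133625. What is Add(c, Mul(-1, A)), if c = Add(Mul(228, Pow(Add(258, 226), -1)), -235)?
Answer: Rational(-16197003, 121) ≈ -1.3386e+5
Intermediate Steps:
c = Rational(-28378, 121) (c = Add(Mul(228, Pow(484, -1)), -235) = Add(Mul(228, Rational(1, 484)), -235) = Add(Rational(57, 121), -235) = Rational(-28378, 121) ≈ -234.53)
Add(c, Mul(-1, A)) = Add(Rational(-28378, 121), Mul(-1, 133625)) = Add(Rational(-28378, 121), -133625) = Rational(-16197003, 121)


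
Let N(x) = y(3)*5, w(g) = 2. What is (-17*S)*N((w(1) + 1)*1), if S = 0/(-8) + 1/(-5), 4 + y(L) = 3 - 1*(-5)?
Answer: 68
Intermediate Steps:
y(L) = 4 (y(L) = -4 + (3 - 1*(-5)) = -4 + (3 + 5) = -4 + 8 = 4)
S = -⅕ (S = 0*(-⅛) + 1*(-⅕) = 0 - ⅕ = -⅕ ≈ -0.20000)
N(x) = 20 (N(x) = 4*5 = 20)
(-17*S)*N((w(1) + 1)*1) = -17*(-⅕)*20 = (17/5)*20 = 68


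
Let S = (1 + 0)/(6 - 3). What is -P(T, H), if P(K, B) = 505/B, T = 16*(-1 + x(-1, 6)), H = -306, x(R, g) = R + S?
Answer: 505/306 ≈ 1.6503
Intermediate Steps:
S = ⅓ (S = 1/3 = 1*(⅓) = ⅓ ≈ 0.33333)
x(R, g) = ⅓ + R (x(R, g) = R + ⅓ = ⅓ + R)
T = -80/3 (T = 16*(-1 + (⅓ - 1)) = 16*(-1 - ⅔) = 16*(-5/3) = -80/3 ≈ -26.667)
-P(T, H) = -505/(-306) = -505*(-1)/306 = -1*(-505/306) = 505/306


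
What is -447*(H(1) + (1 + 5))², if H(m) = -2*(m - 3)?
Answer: -44700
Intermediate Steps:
H(m) = 6 - 2*m (H(m) = -2*(-3 + m) = 6 - 2*m)
-447*(H(1) + (1 + 5))² = -447*((6 - 2*1) + (1 + 5))² = -447*((6 - 2) + 6)² = -447*(4 + 6)² = -447*10² = -447*100 = -44700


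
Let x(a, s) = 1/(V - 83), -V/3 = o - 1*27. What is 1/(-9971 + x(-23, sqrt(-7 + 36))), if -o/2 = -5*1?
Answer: -32/319073 ≈ -0.00010029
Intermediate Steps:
o = 10 (o = -(-10) = -2*(-5) = 10)
V = 51 (V = -3*(10 - 1*27) = -3*(10 - 27) = -3*(-17) = 51)
x(a, s) = -1/32 (x(a, s) = 1/(51 - 83) = 1/(-32) = -1/32)
1/(-9971 + x(-23, sqrt(-7 + 36))) = 1/(-9971 - 1/32) = 1/(-319073/32) = -32/319073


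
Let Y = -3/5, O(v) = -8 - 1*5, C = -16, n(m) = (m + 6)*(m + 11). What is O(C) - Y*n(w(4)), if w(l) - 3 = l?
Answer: 637/5 ≈ 127.40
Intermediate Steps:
w(l) = 3 + l
n(m) = (6 + m)*(11 + m)
O(v) = -13 (O(v) = -8 - 5 = -13)
Y = -⅗ (Y = -3*⅕ = -⅗ ≈ -0.60000)
O(C) - Y*n(w(4)) = -13 - (-3)*(66 + (3 + 4)² + 17*(3 + 4))/5 = -13 - (-3)*(66 + 7² + 17*7)/5 = -13 - (-3)*(66 + 49 + 119)/5 = -13 - (-3)*234/5 = -13 - 1*(-702/5) = -13 + 702/5 = 637/5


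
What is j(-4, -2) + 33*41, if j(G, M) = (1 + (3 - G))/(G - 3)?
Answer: 9463/7 ≈ 1351.9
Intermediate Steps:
j(G, M) = (4 - G)/(-3 + G)
j(-4, -2) + 33*41 = (4 - 1*(-4))/(-3 - 4) + 33*41 = (4 + 4)/(-7) + 1353 = -⅐*8 + 1353 = -8/7 + 1353 = 9463/7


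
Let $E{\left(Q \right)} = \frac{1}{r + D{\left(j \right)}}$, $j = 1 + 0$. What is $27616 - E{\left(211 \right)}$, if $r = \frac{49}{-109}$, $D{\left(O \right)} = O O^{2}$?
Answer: $\frac{1656851}{60} \approx 27614.0$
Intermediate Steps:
$j = 1$
$D{\left(O \right)} = O^{3}$
$r = - \frac{49}{109}$ ($r = 49 \left(- \frac{1}{109}\right) = - \frac{49}{109} \approx -0.44954$)
$E{\left(Q \right)} = \frac{109}{60}$ ($E{\left(Q \right)} = \frac{1}{- \frac{49}{109} + 1^{3}} = \frac{1}{- \frac{49}{109} + 1} = \frac{1}{\frac{60}{109}} = \frac{109}{60}$)
$27616 - E{\left(211 \right)} = 27616 - \frac{109}{60} = \frac{1656851}{60}$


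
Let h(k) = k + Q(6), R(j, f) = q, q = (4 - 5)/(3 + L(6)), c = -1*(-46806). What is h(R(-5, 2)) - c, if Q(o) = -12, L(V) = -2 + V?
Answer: -327727/7 ≈ -46818.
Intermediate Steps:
c = 46806
q = -⅐ (q = (4 - 5)/(3 + (-2 + 6)) = -1/(3 + 4) = -1/7 = -1*⅐ = -⅐ ≈ -0.14286)
R(j, f) = -⅐
h(k) = -12 + k (h(k) = k - 12 = -12 + k)
h(R(-5, 2)) - c = (-12 - ⅐) - 1*46806 = -85/7 - 46806 = -327727/7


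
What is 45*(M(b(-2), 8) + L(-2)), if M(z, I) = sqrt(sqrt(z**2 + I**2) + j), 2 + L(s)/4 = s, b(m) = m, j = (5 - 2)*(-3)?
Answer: -720 + 45*I*sqrt(9 - 2*sqrt(17)) ≈ -720.0 + 39.069*I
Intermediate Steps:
j = -9 (j = 3*(-3) = -9)
L(s) = -8 + 4*s
M(z, I) = sqrt(-9 + sqrt(I**2 + z**2)) (M(z, I) = sqrt(sqrt(z**2 + I**2) - 9) = sqrt(sqrt(I**2 + z**2) - 9) = sqrt(-9 + sqrt(I**2 + z**2)))
45*(M(b(-2), 8) + L(-2)) = 45*(sqrt(-9 + sqrt(8**2 + (-2)**2)) + (-8 + 4*(-2))) = 45*(sqrt(-9 + sqrt(64 + 4)) + (-8 - 8)) = 45*(sqrt(-9 + sqrt(68)) - 16) = 45*(sqrt(-9 + 2*sqrt(17)) - 16) = 45*(-16 + sqrt(-9 + 2*sqrt(17))) = -720 + 45*sqrt(-9 + 2*sqrt(17))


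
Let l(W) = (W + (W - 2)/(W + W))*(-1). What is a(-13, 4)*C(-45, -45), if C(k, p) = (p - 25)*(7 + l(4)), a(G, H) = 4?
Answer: -770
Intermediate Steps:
l(W) = -W - (-2 + W)/(2*W) (l(W) = (W + (-2 + W)/((2*W)))*(-1) = (W + (-2 + W)*(1/(2*W)))*(-1) = (W + (-2 + W)/(2*W))*(-1) = -W - (-2 + W)/(2*W))
C(k, p) = -275/4 + 11*p/4 (C(k, p) = (p - 25)*(7 + (-½ + 1/4 - 1*4)) = (-25 + p)*(7 + (-½ + ¼ - 4)) = (-25 + p)*(7 - 17/4) = (-25 + p)*(11/4) = -275/4 + 11*p/4)
a(-13, 4)*C(-45, -45) = 4*(-275/4 + (11/4)*(-45)) = 4*(-275/4 - 495/4) = 4*(-385/2) = -770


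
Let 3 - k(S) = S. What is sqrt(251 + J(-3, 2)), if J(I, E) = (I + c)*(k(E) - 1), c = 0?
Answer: sqrt(251) ≈ 15.843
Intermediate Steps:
k(S) = 3 - S
J(I, E) = I*(2 - E) (J(I, E) = (I + 0)*((3 - E) - 1) = I*(2 - E))
sqrt(251 + J(-3, 2)) = sqrt(251 - 3*(2 - 1*2)) = sqrt(251 - 3*(2 - 2)) = sqrt(251 - 3*0) = sqrt(251 + 0) = sqrt(251)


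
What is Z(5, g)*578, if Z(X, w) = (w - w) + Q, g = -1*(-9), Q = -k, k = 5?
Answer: -2890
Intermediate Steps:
Q = -5 (Q = -1*5 = -5)
g = 9
Z(X, w) = -5 (Z(X, w) = (w - w) - 5 = 0 - 5 = -5)
Z(5, g)*578 = -5*578 = -2890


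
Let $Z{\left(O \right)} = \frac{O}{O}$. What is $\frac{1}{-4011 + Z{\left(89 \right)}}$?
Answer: $- \frac{1}{4010} \approx -0.00024938$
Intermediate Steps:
$Z{\left(O \right)} = 1$
$\frac{1}{-4011 + Z{\left(89 \right)}} = \frac{1}{-4011 + 1} = \frac{1}{-4010} = - \frac{1}{4010}$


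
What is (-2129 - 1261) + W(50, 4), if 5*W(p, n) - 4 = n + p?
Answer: -16892/5 ≈ -3378.4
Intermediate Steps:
W(p, n) = ⅘ + n/5 + p/5 (W(p, n) = ⅘ + (n + p)/5 = ⅘ + (n/5 + p/5) = ⅘ + n/5 + p/5)
(-2129 - 1261) + W(50, 4) = (-2129 - 1261) + (⅘ + (⅕)*4 + (⅕)*50) = -3390 + (⅘ + ⅘ + 10) = -3390 + 58/5 = -16892/5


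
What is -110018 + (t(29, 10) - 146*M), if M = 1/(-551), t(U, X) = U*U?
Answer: -60156381/551 ≈ -1.0918e+5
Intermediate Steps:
t(U, X) = U**2
M = -1/551 ≈ -0.0018149
-110018 + (t(29, 10) - 146*M) = -110018 + (29**2 - 146*(-1/551)) = -110018 + (841 + 146/551) = -110018 + 463537/551 = -60156381/551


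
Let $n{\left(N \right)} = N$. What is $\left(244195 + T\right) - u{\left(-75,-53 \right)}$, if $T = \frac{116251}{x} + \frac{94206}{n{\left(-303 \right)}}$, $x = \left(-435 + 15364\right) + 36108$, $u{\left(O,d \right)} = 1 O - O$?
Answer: $\frac{1257170079192}{5154737} \approx 2.4389 \cdot 10^{5}$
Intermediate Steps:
$u{\left(O,d \right)} = 0$ ($u{\left(O,d \right)} = O - O = 0$)
$x = 51037$ ($x = 14929 + 36108 = 51037$)
$T = - \frac{1590922523}{5154737}$ ($T = \frac{116251}{51037} + \frac{94206}{-303} = 116251 \cdot \frac{1}{51037} + 94206 \left(- \frac{1}{303}\right) = \frac{116251}{51037} - \frac{31402}{101} = - \frac{1590922523}{5154737} \approx -308.63$)
$\left(244195 + T\right) - u{\left(-75,-53 \right)} = \left(244195 - \frac{1590922523}{5154737}\right) - 0 = \frac{1257170079192}{5154737} + 0 = \frac{1257170079192}{5154737}$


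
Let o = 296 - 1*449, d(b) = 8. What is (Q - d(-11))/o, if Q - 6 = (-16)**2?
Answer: -254/153 ≈ -1.6601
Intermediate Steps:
Q = 262 (Q = 6 + (-16)**2 = 6 + 256 = 262)
o = -153 (o = 296 - 449 = -153)
(Q - d(-11))/o = (262 - 1*8)/(-153) = (262 - 8)*(-1/153) = 254*(-1/153) = -254/153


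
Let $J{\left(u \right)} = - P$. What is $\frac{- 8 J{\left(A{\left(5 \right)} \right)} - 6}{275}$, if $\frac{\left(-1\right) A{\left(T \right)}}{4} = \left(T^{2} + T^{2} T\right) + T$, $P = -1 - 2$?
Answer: $- \frac{6}{55} \approx -0.10909$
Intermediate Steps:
$P = -3$ ($P = -1 - 2 = -3$)
$A{\left(T \right)} = - 4 T - 4 T^{2} - 4 T^{3}$ ($A{\left(T \right)} = - 4 \left(\left(T^{2} + T^{2} T\right) + T\right) = - 4 \left(\left(T^{2} + T^{3}\right) + T\right) = - 4 \left(T + T^{2} + T^{3}\right) = - 4 T - 4 T^{2} - 4 T^{3}$)
$J{\left(u \right)} = 3$ ($J{\left(u \right)} = \left(-1\right) \left(-3\right) = 3$)
$\frac{- 8 J{\left(A{\left(5 \right)} \right)} - 6}{275} = \frac{\left(-8\right) 3 - 6}{275} = \left(-24 - 6\right) \frac{1}{275} = \left(-30\right) \frac{1}{275} = - \frac{6}{55}$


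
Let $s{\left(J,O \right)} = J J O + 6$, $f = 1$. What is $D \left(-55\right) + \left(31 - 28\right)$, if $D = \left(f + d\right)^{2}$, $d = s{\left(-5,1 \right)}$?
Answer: $-56317$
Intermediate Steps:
$s{\left(J,O \right)} = 6 + O J^{2}$ ($s{\left(J,O \right)} = J^{2} O + 6 = O J^{2} + 6 = 6 + O J^{2}$)
$d = 31$ ($d = 6 + 1 \left(-5\right)^{2} = 6 + 1 \cdot 25 = 6 + 25 = 31$)
$D = 1024$ ($D = \left(1 + 31\right)^{2} = 32^{2} = 1024$)
$D \left(-55\right) + \left(31 - 28\right) = 1024 \left(-55\right) + \left(31 - 28\right) = -56320 + 3 = -56317$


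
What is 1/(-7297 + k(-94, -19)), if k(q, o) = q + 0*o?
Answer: -1/7391 ≈ -0.00013530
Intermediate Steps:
k(q, o) = q (k(q, o) = q + 0 = q)
1/(-7297 + k(-94, -19)) = 1/(-7297 - 94) = 1/(-7391) = -1/7391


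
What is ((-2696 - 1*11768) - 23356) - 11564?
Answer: -49384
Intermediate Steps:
((-2696 - 1*11768) - 23356) - 11564 = ((-2696 - 11768) - 23356) - 11564 = (-14464 - 23356) - 11564 = -37820 - 11564 = -49384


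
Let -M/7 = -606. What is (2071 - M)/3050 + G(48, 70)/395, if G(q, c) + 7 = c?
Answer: -133079/240950 ≈ -0.55231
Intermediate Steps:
M = 4242 (M = -7*(-606) = 4242)
G(q, c) = -7 + c
(2071 - M)/3050 + G(48, 70)/395 = (2071 - 1*4242)/3050 + (-7 + 70)/395 = (2071 - 4242)*(1/3050) + 63*(1/395) = -2171*1/3050 + 63/395 = -2171/3050 + 63/395 = -133079/240950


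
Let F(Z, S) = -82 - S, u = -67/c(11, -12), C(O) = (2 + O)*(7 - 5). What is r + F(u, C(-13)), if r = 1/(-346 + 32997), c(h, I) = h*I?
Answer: -1959059/32651 ≈ -60.000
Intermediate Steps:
c(h, I) = I*h
C(O) = 4 + 2*O (C(O) = (2 + O)*2 = 4 + 2*O)
u = 67/132 (u = -67/((-12*11)) = -67/(-132) = -67*(-1/132) = 67/132 ≈ 0.50758)
r = 1/32651 ≈ 3.0627e-5
r + F(u, C(-13)) = 1/32651 + (-82 - (4 + 2*(-13))) = 1/32651 + (-82 - (4 - 26)) = 1/32651 + (-82 - 1*(-22)) = 1/32651 + (-82 + 22) = 1/32651 - 60 = -1959059/32651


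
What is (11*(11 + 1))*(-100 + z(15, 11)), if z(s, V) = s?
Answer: -11220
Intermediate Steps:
(11*(11 + 1))*(-100 + z(15, 11)) = (11*(11 + 1))*(-100 + 15) = (11*12)*(-85) = 132*(-85) = -11220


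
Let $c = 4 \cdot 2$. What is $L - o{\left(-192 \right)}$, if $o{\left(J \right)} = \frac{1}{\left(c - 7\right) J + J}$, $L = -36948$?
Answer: $- \frac{14188031}{384} \approx -36948.0$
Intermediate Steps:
$c = 8$
$o{\left(J \right)} = \frac{1}{2 J}$ ($o{\left(J \right)} = \frac{1}{\left(8 - 7\right) J + J} = \frac{1}{1 J + J} = \frac{1}{J + J} = \frac{1}{2 J}$)
$L - o{\left(-192 \right)} = -36948 - \frac{1}{2 \left(-192\right)} = -36948 - \frac{1}{2} \left(- \frac{1}{192}\right) = -36948 - - \frac{1}{384} = -36948 + \frac{1}{384} = - \frac{14188031}{384}$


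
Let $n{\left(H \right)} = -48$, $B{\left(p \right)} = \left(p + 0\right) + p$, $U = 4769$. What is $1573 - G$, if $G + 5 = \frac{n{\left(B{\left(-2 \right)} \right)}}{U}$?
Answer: $\frac{7525530}{4769} \approx 1578.0$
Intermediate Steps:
$B{\left(p \right)} = 2 p$ ($B{\left(p \right)} = p + p = 2 p$)
$G = - \frac{23893}{4769}$ ($G = -5 - \frac{48}{4769} = - \frac{23893}{4769} \approx -5.0101$)
$1573 - G = 1573 - - \frac{23893}{4769} = 1573 + \frac{23893}{4769} = \frac{7525530}{4769}$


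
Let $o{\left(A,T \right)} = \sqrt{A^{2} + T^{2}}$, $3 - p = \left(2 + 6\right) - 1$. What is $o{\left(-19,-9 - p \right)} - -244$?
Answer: $244 + \sqrt{386} \approx 263.65$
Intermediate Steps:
$p = -4$ ($p = 3 - \left(\left(2 + 6\right) - 1\right) = 3 - \left(8 - 1\right) = 3 - 7 = -4$)
$o{\left(-19,-9 - p \right)} - -244 = \sqrt{\left(-19\right)^{2} + \left(-9 - -4\right)^{2}} - -244 = \sqrt{361 + \left(-9 + 4\right)^{2}} + 244 = \sqrt{361 + \left(-5\right)^{2}} + 244 = \sqrt{361 + 25} + 244 = \sqrt{386} + 244 = 244 + \sqrt{386}$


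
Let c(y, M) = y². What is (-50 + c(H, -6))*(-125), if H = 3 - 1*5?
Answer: 5750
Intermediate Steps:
H = -2 (H = 3 - 5 = -2)
(-50 + c(H, -6))*(-125) = (-50 + (-2)²)*(-125) = (-50 + 4)*(-125) = -46*(-125) = 5750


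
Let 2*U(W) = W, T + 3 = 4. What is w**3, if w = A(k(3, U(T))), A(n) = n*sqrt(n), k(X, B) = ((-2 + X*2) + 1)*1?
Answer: 625*sqrt(5) ≈ 1397.5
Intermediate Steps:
T = 1 (T = -3 + 4 = 1)
U(W) = W/2
k(X, B) = -1 + 2*X (k(X, B) = ((-2 + 2*X) + 1)*1 = (-1 + 2*X)*1 = -1 + 2*X)
A(n) = n**(3/2)
w = 5*sqrt(5) (w = (-1 + 2*3)**(3/2) = (-1 + 6)**(3/2) = 5**(3/2) = 5*sqrt(5) ≈ 11.180)
w**3 = (5*sqrt(5))**3 = 625*sqrt(5)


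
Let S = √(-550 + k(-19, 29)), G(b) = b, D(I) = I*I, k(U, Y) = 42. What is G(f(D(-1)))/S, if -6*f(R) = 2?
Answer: I*√127/762 ≈ 0.014789*I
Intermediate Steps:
D(I) = I²
f(R) = -⅓ (f(R) = -⅙*2 = -⅓)
S = 2*I*√127 (S = √(-550 + 42) = √(-508) = 2*I*√127 ≈ 22.539*I)
G(f(D(-1)))/S = -(-I*√127/254)/3 = -(-1)*I*√127/762 = I*√127/762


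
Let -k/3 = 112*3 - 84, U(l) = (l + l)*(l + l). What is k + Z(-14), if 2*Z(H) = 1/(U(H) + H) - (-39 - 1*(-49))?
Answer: -1171939/1540 ≈ -761.00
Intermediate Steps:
U(l) = 4*l² (U(l) = (2*l)*(2*l) = 4*l²)
k = -756 (k = -3*(112*3 - 84) = -3*(336 - 84) = -3*252 = -756)
Z(H) = -5 + 1/(2*(H + 4*H²)) (Z(H) = (1/(4*H² + H) - (-39 - 1*(-49)))/2 = (1/(H + 4*H²) - (-39 + 49))/2 = (1/(H + 4*H²) - 1*10)/2 = (1/(H + 4*H²) - 10)/2 = (-10 + 1/(H + 4*H²))/2 = -5 + 1/(2*(H + 4*H²)))
k + Z(-14) = -756 + (½)*(1 - 40*(-14)² - 10*(-14))/(-14*(1 + 4*(-14))) = -756 + (½)*(-1/14)*(1 - 40*196 + 140)/(1 - 56) = -756 + (½)*(-1/14)*(1 - 7840 + 140)/(-55) = -756 + (½)*(-1/14)*(-1/55)*(-7699) = -756 - 7699/1540 = -1171939/1540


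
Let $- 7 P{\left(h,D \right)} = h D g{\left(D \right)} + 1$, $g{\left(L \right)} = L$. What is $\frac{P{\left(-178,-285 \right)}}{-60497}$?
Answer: $- \frac{14458049}{423479} \approx -34.141$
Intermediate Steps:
$P{\left(h,D \right)} = - \frac{1}{7} - \frac{h D^{2}}{7}$ ($P{\left(h,D \right)} = - \frac{h D D + 1}{7} = - \frac{D h D + 1}{7} = - \frac{h D^{2} + 1}{7} = - \frac{1 + h D^{2}}{7} = - \frac{1}{7} - \frac{h D^{2}}{7}$)
$\frac{P{\left(-178,-285 \right)}}{-60497} = \frac{- \frac{1}{7} - - \frac{178 \left(-285\right)^{2}}{7}}{-60497} = \left(- \frac{1}{7} - \left(- \frac{178}{7}\right) 81225\right) \left(- \frac{1}{60497}\right) = \left(- \frac{1}{7} + \frac{14458050}{7}\right) \left(- \frac{1}{60497}\right) = \frac{14458049}{7} \left(- \frac{1}{60497}\right) = - \frac{14458049}{423479}$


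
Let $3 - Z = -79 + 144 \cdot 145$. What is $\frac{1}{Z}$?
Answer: $- \frac{1}{20798} \approx -4.8082 \cdot 10^{-5}$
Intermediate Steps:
$Z = -20798$ ($Z = 3 - \left(-79 + 144 \cdot 145\right) = 3 - \left(-79 + 20880\right) = 3 - 20801 = -20798$)
$\frac{1}{Z} = \frac{1}{-20798} = - \frac{1}{20798}$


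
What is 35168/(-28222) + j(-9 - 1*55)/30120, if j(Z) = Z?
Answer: -66316648/53127915 ≈ -1.2482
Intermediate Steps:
35168/(-28222) + j(-9 - 1*55)/30120 = 35168/(-28222) + (-9 - 1*55)/30120 = 35168*(-1/28222) + (-9 - 55)*(1/30120) = -17584/14111 - 64*1/30120 = -17584/14111 - 8/3765 = -66316648/53127915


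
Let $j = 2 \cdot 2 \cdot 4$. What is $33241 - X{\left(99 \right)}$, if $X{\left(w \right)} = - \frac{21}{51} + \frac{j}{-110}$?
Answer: $\frac{31080856}{935} \approx 33242.0$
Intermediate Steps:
$j = 16$ ($j = 4 \cdot 4 = 16$)
$X{\left(w \right)} = - \frac{521}{935}$ ($X{\left(w \right)} = - \frac{21}{51} + \frac{16}{-110} = \left(-21\right) \frac{1}{51} + 16 \left(- \frac{1}{110}\right) = - \frac{7}{17} - \frac{8}{55} = - \frac{521}{935}$)
$33241 - X{\left(99 \right)} = 33241 - - \frac{521}{935} = 33241 + \frac{521}{935} = \frac{31080856}{935}$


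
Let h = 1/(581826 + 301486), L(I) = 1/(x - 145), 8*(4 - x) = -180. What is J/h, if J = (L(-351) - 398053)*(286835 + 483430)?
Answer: -21395492939222231280/79 ≈ -2.7083e+17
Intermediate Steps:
x = 53/2 (x = 4 - 1/8*(-180) = 4 + 45/2 = 53/2 ≈ 26.500)
L(I) = -2/237 (L(I) = 1/(53/2 - 145) = 1/(-237/2) = -2/237)
h = 1/883312 ≈ 1.1321e-6
J = -24221897743065/79 (J = (-2/237 - 398053)*(286835 + 483430) = -94338563/237*770265 = -24221897743065/79 ≈ -3.0661e+11)
J/h = -24221897743065/(79*1/883312) = -24221897743065/79*883312 = -21395492939222231280/79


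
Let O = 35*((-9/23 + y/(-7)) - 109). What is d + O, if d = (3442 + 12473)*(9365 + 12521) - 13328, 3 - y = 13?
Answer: 8010867416/23 ≈ 3.4830e+8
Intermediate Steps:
y = -10 (y = 3 - 1*13 = 3 - 13 = -10)
d = 348302362 (d = 15915*21886 - 13328 = 348315690 - 13328 = 348302362)
O = -86910/23 (O = 35*((-9/23 - 10/(-7)) - 109) = 35*((-9*1/23 - 10*(-1/7)) - 109) = 35*((-9/23 + 10/7) - 109) = 35*(167/161 - 109) = 35*(-17382/161) = -86910/23 ≈ -3778.7)
d + O = 348302362 - 86910/23 = 8010867416/23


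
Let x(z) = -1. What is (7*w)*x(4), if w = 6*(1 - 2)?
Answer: 42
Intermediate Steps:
w = -6 (w = 6*(-1) = -6)
(7*w)*x(4) = (7*(-6))*(-1) = -42*(-1) = 42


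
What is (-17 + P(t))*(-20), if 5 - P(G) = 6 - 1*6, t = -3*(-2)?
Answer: 240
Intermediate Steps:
t = 6
P(G) = 5 (P(G) = 5 - (6 - 1*6) = 5 - (6 - 6) = 5 - 1*0 = 5 + 0 = 5)
(-17 + P(t))*(-20) = (-17 + 5)*(-20) = -12*(-20) = 240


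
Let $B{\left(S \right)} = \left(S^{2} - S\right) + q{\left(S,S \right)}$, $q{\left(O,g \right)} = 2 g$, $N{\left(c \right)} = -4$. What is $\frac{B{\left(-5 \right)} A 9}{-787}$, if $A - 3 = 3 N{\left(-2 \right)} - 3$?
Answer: $\frac{2160}{787} \approx 2.7446$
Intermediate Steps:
$A = -12$ ($A = 3 + \left(3 \left(-4\right) - 3\right) = 3 - 15 = -12$)
$B{\left(S \right)} = S + S^{2}$ ($B{\left(S \right)} = \left(S^{2} - S\right) + 2 S = S + S^{2}$)
$\frac{B{\left(-5 \right)} A 9}{-787} = \frac{- 5 \left(1 - 5\right) \left(-12\right) 9}{-787} = \left(-5\right) \left(-4\right) \left(-12\right) 9 \left(- \frac{1}{787}\right) = 20 \left(-12\right) 9 \left(- \frac{1}{787}\right) = \left(-240\right) 9 \left(- \frac{1}{787}\right) = \left(-2160\right) \left(- \frac{1}{787}\right) = \frac{2160}{787}$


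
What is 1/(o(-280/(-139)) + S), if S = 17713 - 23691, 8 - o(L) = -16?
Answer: -1/5954 ≈ -0.00016795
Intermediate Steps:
o(L) = 24 (o(L) = 8 - 1*(-16) = 8 + 16 = 24)
S = -5978
1/(o(-280/(-139)) + S) = 1/(24 - 5978) = 1/(-5954) = -1/5954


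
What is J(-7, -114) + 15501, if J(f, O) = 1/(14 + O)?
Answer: 1550099/100 ≈ 15501.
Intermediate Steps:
J(-7, -114) + 15501 = 1/(14 - 114) + 15501 = 1/(-100) + 15501 = -1/100 + 15501 = 1550099/100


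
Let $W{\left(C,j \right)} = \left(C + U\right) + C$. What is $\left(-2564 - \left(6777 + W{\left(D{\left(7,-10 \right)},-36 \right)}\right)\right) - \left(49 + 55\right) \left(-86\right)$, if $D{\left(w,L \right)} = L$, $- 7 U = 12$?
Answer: $- \frac{2627}{7} \approx -375.29$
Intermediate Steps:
$U = - \frac{12}{7}$ ($U = \left(- \frac{1}{7}\right) 12 = - \frac{12}{7} \approx -1.7143$)
$W{\left(C,j \right)} = - \frac{12}{7} + 2 C$ ($W{\left(C,j \right)} = \left(C - \frac{12}{7}\right) + C = \left(- \frac{12}{7} + C\right) + C = - \frac{12}{7} + 2 C$)
$\left(-2564 - \left(6777 + W{\left(D{\left(7,-10 \right)},-36 \right)}\right)\right) - \left(49 + 55\right) \left(-86\right) = \left(-2564 - \left(\frac{47427}{7} - 20\right)\right) - \left(49 + 55\right) \left(-86\right) = \left(-2564 - \frac{47287}{7}\right) - 104 \left(-86\right) = \left(-2564 - \frac{47287}{7}\right) - -8944 = \left(-2564 + \left(-6777 + \frac{152}{7}\right)\right) + 8944 = \left(-2564 - \frac{47287}{7}\right) + 8944 = - \frac{65235}{7} + 8944 = - \frac{2627}{7}$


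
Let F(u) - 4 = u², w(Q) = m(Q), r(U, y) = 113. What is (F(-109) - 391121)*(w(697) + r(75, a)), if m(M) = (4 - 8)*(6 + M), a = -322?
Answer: 1023557964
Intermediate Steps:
m(M) = -24 - 4*M (m(M) = -4*(6 + M) = -24 - 4*M)
w(Q) = -24 - 4*Q
F(u) = 4 + u²
(F(-109) - 391121)*(w(697) + r(75, a)) = ((4 + (-109)²) - 391121)*((-24 - 4*697) + 113) = ((4 + 11881) - 391121)*((-24 - 2788) + 113) = (11885 - 391121)*(-2812 + 113) = -379236*(-2699) = 1023557964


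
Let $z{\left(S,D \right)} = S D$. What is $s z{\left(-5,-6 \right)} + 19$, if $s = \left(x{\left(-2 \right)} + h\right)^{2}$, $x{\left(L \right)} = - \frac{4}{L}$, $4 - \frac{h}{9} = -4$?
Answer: $164299$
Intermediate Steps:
$h = 72$ ($h = 36 - -36 = 36 + 36 = 72$)
$z{\left(S,D \right)} = D S$
$s = 5476$ ($s = \left(- \frac{4}{-2} + 72\right)^{2} = \left(\left(-4\right) \left(- \frac{1}{2}\right) + 72\right)^{2} = \left(2 + 72\right)^{2} = 74^{2} = 5476$)
$s z{\left(-5,-6 \right)} + 19 = 5476 \left(\left(-6\right) \left(-5\right)\right) + 19 = 5476 \cdot 30 + 19 = 164280 + 19 = 164299$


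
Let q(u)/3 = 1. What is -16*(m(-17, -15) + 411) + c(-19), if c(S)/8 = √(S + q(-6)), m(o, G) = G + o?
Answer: -6064 + 32*I ≈ -6064.0 + 32.0*I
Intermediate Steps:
q(u) = 3 (q(u) = 3*1 = 3)
c(S) = 8*√(3 + S) (c(S) = 8*√(S + 3) = 8*√(3 + S))
-16*(m(-17, -15) + 411) + c(-19) = -16*((-15 - 17) + 411) + 8*√(3 - 19) = -16*(-32 + 411) + 8*√(-16) = -16*379 + 8*(4*I) = -6064 + 32*I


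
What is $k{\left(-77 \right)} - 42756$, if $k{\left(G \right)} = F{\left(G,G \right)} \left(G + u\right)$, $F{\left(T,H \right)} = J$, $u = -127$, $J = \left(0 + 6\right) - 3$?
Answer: $-43368$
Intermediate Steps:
$J = 3$ ($J = 6 - 3 = 3$)
$F{\left(T,H \right)} = 3$
$k{\left(G \right)} = -381 + 3 G$ ($k{\left(G \right)} = 3 \left(G - 127\right) = 3 \left(-127 + G\right) = -381 + 3 G$)
$k{\left(-77 \right)} - 42756 = \left(-381 + 3 \left(-77\right)\right) - 42756 = \left(-381 - 231\right) - 42756 = -612 - 42756 = -43368$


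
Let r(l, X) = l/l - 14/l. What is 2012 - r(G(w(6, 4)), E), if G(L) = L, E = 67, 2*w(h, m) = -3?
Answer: 6005/3 ≈ 2001.7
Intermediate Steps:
w(h, m) = -3/2 (w(h, m) = (½)*(-3) = -3/2)
r(l, X) = 1 - 14/l
2012 - r(G(w(6, 4)), E) = 2012 - (-14 - 3/2)/(-3/2) = 2012 - (-2)*(-31)/(3*2) = 2012 - 1*31/3 = 2012 - 31/3 = 6005/3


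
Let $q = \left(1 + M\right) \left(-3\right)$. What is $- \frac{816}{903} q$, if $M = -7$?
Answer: $- \frac{4896}{301} \approx -16.266$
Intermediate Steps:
$q = 18$ ($q = \left(1 - 7\right) \left(-3\right) = \left(-6\right) \left(-3\right) = 18$)
$- \frac{816}{903} q = - \frac{816}{903} \cdot 18 = \left(-816\right) \frac{1}{903} \cdot 18 = \left(- \frac{272}{301}\right) 18 = - \frac{4896}{301}$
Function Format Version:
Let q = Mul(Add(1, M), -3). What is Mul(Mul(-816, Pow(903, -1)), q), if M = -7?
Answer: Rational(-4896, 301) ≈ -16.266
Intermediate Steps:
q = 18 (q = Mul(Add(1, -7), -3) = Mul(-6, -3) = 18)
Mul(Mul(-816, Pow(903, -1)), q) = Mul(Mul(-816, Pow(903, -1)), 18) = Mul(Mul(-816, Rational(1, 903)), 18) = Mul(Rational(-272, 301), 18) = Rational(-4896, 301)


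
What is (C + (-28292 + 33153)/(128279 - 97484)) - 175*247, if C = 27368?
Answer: -488311454/30795 ≈ -15857.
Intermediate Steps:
(C + (-28292 + 33153)/(128279 - 97484)) - 175*247 = (27368 + (-28292 + 33153)/(128279 - 97484)) - 175*247 = (27368 + 4861/30795) - 43225 = 842802421/30795 - 43225 = -488311454/30795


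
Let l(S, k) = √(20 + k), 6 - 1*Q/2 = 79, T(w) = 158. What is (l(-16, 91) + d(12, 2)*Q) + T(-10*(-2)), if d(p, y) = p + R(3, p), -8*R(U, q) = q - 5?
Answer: -5865/4 + √111 ≈ -1455.7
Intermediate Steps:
R(U, q) = 5/8 - q/8 (R(U, q) = -(q - 5)/8 = -(-5 + q)/8 = 5/8 - q/8)
Q = -146 (Q = 12 - 2*79 = 12 - 158 = -146)
d(p, y) = 5/8 + 7*p/8 (d(p, y) = p + (5/8 - p/8) = 5/8 + 7*p/8)
(l(-16, 91) + d(12, 2)*Q) + T(-10*(-2)) = (√(20 + 91) + (5/8 + (7/8)*12)*(-146)) + 158 = (√111 + (5/8 + 21/2)*(-146)) + 158 = (√111 + (89/8)*(-146)) + 158 = (√111 - 6497/4) + 158 = (-6497/4 + √111) + 158 = -5865/4 + √111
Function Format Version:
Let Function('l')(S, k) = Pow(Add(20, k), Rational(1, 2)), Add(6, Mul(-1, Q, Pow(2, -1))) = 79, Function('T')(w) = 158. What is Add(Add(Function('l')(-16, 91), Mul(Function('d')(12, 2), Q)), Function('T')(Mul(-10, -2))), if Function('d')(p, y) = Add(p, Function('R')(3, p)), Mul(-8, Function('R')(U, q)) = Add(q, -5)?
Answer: Add(Rational(-5865, 4), Pow(111, Rational(1, 2))) ≈ -1455.7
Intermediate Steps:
Function('R')(U, q) = Add(Rational(5, 8), Mul(Rational(-1, 8), q)) (Function('R')(U, q) = Mul(Rational(-1, 8), Add(q, -5)) = Mul(Rational(-1, 8), Add(-5, q)) = Add(Rational(5, 8), Mul(Rational(-1, 8), q)))
Q = -146 (Q = Add(12, Mul(-2, 79)) = Add(12, -158) = -146)
Function('d')(p, y) = Add(Rational(5, 8), Mul(Rational(7, 8), p)) (Function('d')(p, y) = Add(p, Add(Rational(5, 8), Mul(Rational(-1, 8), p))) = Add(Rational(5, 8), Mul(Rational(7, 8), p)))
Add(Add(Function('l')(-16, 91), Mul(Function('d')(12, 2), Q)), Function('T')(Mul(-10, -2))) = Add(Add(Pow(Add(20, 91), Rational(1, 2)), Mul(Add(Rational(5, 8), Mul(Rational(7, 8), 12)), -146)), 158) = Add(Add(Pow(111, Rational(1, 2)), Mul(Add(Rational(5, 8), Rational(21, 2)), -146)), 158) = Add(Add(Pow(111, Rational(1, 2)), Mul(Rational(89, 8), -146)), 158) = Add(Add(Pow(111, Rational(1, 2)), Rational(-6497, 4)), 158) = Add(Add(Rational(-6497, 4), Pow(111, Rational(1, 2))), 158) = Add(Rational(-5865, 4), Pow(111, Rational(1, 2)))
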